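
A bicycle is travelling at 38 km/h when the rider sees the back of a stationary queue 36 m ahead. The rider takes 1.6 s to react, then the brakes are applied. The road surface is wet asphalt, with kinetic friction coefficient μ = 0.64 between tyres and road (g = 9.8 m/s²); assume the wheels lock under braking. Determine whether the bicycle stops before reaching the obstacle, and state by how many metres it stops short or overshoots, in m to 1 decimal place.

Yes — it stops 10.2 m short of the obstacle

38 km/h ÷ 3.6 = 10.5556 m/s.
a = μg = 0.64 × 9.8 = 6.272 m/s².
Reaction distance = 10.5556 × 1.6 = 16.889 m.
Braking distance = v²/(2a) = 111.421 / 12.544 = 8.882 m.
Total stopping distance = 16.889 + 8.882 = 25.771 m, vs 36 m available — it stops with 36 − 25.771 = 10.229 m to spare.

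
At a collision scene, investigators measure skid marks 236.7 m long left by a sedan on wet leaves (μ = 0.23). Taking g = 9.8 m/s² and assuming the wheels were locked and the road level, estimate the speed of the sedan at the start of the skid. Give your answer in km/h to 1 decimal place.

Initial speed ≈ 117.6 km/h

Deceleration a = μg = 0.23 × 9.8 = 2.254 m/s².
v = √(2a·d) = √(2 × 2.254 × 236.7) = √1067.044 = 32.6656 m/s.
= 32.6656 × 3.6 = 117.596 km/h.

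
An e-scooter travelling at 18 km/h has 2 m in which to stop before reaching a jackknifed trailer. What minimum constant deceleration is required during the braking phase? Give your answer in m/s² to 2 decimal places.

18 km/h ÷ 3.6 = 5.0000 m/s.
v² = 2a·d ⇒ a = v²/(2d) = 5.0000² / (2 × 2.000) = 25.000 / 4.000 = 6.2500 m/s².

Required deceleration ≈ 6.25 m/s²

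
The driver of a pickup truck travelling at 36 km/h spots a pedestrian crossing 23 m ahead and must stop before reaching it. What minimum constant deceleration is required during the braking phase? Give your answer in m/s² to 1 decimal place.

Required deceleration ≈ 2.2 m/s²

36 km/h ÷ 3.6 = 10.0000 m/s.
v² = 2a·d ⇒ a = v²/(2d) = 10.0000² / (2 × 23.000) = 100.000 / 46.000 = 2.1739 m/s².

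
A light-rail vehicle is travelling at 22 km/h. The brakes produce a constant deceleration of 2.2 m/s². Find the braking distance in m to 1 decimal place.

22 km/h ÷ 3.6 = 6.1111 m/s.
Braking distance = v²/(2a) = 6.1111² / (2 × 2.200) = 37.346 / 4.400 = 8.488 m.

Braking distance ≈ 8.5 m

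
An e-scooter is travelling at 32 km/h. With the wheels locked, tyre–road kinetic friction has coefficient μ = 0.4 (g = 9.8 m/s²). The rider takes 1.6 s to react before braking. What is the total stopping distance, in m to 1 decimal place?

Total stopping distance ≈ 24.3 m

32 km/h ÷ 3.6 = 8.8889 m/s.
a = μg = 0.4 × 9.8 = 3.920 m/s².
Reaction distance = v·t_r = 8.8889 × 1.6 = 14.222 m.
Braking distance = v²/(2a) = 8.8889² / (2 × 3.920) = 79.013 / 7.840 = 10.078 m.
Total = 14.222 + 10.078 = 24.300 m.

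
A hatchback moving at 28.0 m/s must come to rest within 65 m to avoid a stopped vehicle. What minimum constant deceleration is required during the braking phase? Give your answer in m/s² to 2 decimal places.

Required deceleration ≈ 6.03 m/s²

v² = 2a·d ⇒ a = v²/(2d) = 28.0000² / (2 × 65.000) = 784.000 / 130.000 = 6.0308 m/s².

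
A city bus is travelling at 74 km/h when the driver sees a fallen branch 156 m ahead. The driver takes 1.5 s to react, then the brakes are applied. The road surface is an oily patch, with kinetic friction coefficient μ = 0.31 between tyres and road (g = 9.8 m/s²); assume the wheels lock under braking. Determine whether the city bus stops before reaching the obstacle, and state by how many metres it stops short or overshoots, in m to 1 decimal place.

Yes — it stops 55.6 m short of the obstacle

74 km/h ÷ 3.6 = 20.5556 m/s.
a = μg = 0.31 × 9.8 = 3.038 m/s².
Reaction distance = 20.5556 × 1.5 = 30.833 m.
Braking distance = v²/(2a) = 422.533 / 6.076 = 69.541 m.
Total stopping distance = 30.833 + 69.541 = 100.374 m, vs 156 m available — it stops with 156 − 100.374 = 55.626 m to spare.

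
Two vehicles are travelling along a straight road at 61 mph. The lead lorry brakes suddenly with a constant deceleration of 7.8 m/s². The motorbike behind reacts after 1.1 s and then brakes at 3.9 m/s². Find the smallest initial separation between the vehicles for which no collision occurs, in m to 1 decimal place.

Minimum gap ≈ 77.7 m

61 mph × 0.44704 = 27.2694 m/s.
Leader travels v²/(2a_L) = 743.620 / 15.600 = 47.668 m before stopping.
Follower covers v·t_r = 27.2694 × 1.1 = 29.996 m while reacting, then v²/(2a_F) = 743.620 / 7.800 = 95.336 m while braking, for a total of 29.996 + 95.336 = 125.332 m.
Since a_F ≤ a_L and the follower starts braking later, the follower is never slower than the leader, so the closest approach is when both have stopped.
Minimum gap = 125.332 − 47.668 = 77.664 m.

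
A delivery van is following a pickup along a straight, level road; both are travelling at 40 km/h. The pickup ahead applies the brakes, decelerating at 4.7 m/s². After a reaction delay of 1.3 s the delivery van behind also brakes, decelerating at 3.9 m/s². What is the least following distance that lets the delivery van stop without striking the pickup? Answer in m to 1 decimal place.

Minimum gap ≈ 17.1 m

40 km/h ÷ 3.6 = 11.1111 m/s.
Leader travels v²/(2a_L) = 123.457 / 9.400 = 13.134 m before stopping.
Follower covers v·t_r = 11.1111 × 1.3 = 14.444 m while reacting, then v²/(2a_F) = 123.457 / 7.800 = 15.828 m while braking, for a total of 14.444 + 15.828 = 30.272 m.
Since a_F ≤ a_L and the follower starts braking later, the follower is never slower than the leader, so the closest approach is when both have stopped.
Minimum gap = 30.272 − 13.134 = 17.138 m.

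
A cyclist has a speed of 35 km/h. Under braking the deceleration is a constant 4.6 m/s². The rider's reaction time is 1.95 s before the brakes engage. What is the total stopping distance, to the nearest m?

Total stopping distance ≈ 29 m

35 km/h ÷ 3.6 = 9.7222 m/s.
Reaction distance = v·t_r = 9.7222 × 1.95 = 18.958 m.
Braking distance = v²/(2a) = 9.7222² / (2 × 4.600) = 94.521 / 9.200 = 10.274 m.
Total = 18.958 + 10.274 = 29.232 m.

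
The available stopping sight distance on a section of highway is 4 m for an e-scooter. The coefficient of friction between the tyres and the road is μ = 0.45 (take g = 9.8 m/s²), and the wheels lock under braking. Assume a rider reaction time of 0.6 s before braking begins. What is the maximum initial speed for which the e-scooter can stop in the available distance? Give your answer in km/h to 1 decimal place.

a = μg = 0.45 × 9.8 = 4.410 m/s².
Stopping distance: v·t_r + v²/(2a) = 4 with t_r = 0.6 s and a = 4.410 m/s².
So v² + 5.292 v − 35.28 = 0.
Positive root: v = −a·t_r + √((a·t_r)² + 2a·d) = −2.646 + √(7.001 + 35.28) = 3.8564 m/s.
3.8564 m/s × 3.6 = 13.883 km/h.

Maximum speed ≈ 13.9 km/h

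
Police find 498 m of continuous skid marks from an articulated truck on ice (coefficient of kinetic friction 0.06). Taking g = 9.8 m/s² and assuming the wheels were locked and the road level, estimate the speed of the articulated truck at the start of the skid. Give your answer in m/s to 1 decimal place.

Deceleration a = μg = 0.06 × 9.8 = 0.588 m/s².
v = √(2a·d) = √(2 × 0.588 × 498) = √585.648 = 24.2002 m/s.

Initial speed ≈ 24.2 m/s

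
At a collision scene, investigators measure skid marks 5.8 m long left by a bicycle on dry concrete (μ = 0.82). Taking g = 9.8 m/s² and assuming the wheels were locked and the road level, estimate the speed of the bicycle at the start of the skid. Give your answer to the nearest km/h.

Initial speed ≈ 35 km/h

Deceleration a = μg = 0.82 × 9.8 = 8.036 m/s².
v = √(2a·d) = √(2 × 8.036 × 5.8) = √93.218 = 9.6549 m/s.
= 9.6549 × 3.6 = 34.758 km/h.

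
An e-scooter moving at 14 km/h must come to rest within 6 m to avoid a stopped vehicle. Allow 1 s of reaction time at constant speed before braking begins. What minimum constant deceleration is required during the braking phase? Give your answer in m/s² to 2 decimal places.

14 km/h ÷ 3.6 = 3.8889 m/s.
Distance covered during reaction = 3.8889 × 1 = 3.889 m.
Distance available for braking: 6 − 3.889 = 2.111 m.
v² = 2a·d ⇒ a = v²/(2d) = 3.8889² / (2 × 2.111) = 15.124 / 4.222 = 3.5822 m/s².

Required deceleration ≈ 3.58 m/s²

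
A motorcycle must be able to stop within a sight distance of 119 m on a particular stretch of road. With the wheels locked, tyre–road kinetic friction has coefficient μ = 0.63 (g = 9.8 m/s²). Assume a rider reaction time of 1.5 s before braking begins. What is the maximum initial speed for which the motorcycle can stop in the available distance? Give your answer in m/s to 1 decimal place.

a = μg = 0.63 × 9.8 = 6.174 m/s².
Stopping distance: v·t_r + v²/(2a) = 119 with t_r = 1.5 s and a = 6.174 m/s².
So v² + 18.522 v − 1469.41 = 0.
Positive root: v = −a·t_r + √((a·t_r)² + 2a·d) = −9.261 + √(85.766 + 1469.41) = 30.1747 m/s.

Maximum speed ≈ 30.2 m/s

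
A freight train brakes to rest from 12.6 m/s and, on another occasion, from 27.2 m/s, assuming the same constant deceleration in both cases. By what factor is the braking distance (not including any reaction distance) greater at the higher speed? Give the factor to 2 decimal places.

Factor ≈ 4.66

Braking distance d = v²/(2a), so with a fixed, d ∝ v².
Factor = (27.2/12.6)² = 2.1587² = 4.6600.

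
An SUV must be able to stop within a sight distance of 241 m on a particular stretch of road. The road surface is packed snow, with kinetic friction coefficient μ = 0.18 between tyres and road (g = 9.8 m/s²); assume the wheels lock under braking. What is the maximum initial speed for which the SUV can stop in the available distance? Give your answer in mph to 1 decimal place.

a = μg = 0.18 × 9.8 = 1.764 m/s².
v²/(2a) = d ⇒ v = √(2 × 1.764 × 241) = √850.25 = 29.1590 m/s.
29.1590 m/s ÷ 0.44704 = 65.227 mph.

Maximum speed ≈ 65.2 mph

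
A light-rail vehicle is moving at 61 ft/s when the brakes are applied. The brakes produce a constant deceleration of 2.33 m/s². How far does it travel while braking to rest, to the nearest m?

61 ft/s × 0.3048 = 18.5928 m/s.
Braking distance = v²/(2a) = 18.5928² / (2 × 2.330) = 345.692 / 4.660 = 74.183 m.

Braking distance ≈ 74 m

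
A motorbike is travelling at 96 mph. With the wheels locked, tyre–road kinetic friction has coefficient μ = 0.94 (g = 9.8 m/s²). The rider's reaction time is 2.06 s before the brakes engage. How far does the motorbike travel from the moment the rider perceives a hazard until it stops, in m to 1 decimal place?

96 mph × 0.44704 = 42.9158 m/s.
a = μg = 0.94 × 9.8 = 9.212 m/s².
Reaction distance = v·t_r = 42.9158 × 2.06 = 88.407 m.
Braking distance = v²/(2a) = 42.9158² / (2 × 9.212) = 1841.766 / 18.424 = 99.966 m.
Total = 88.407 + 99.966 = 188.373 m.

Total stopping distance ≈ 188.4 m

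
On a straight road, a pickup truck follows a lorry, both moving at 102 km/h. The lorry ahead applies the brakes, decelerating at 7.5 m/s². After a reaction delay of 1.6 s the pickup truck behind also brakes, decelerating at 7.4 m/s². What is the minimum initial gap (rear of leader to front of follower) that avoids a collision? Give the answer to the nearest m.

Minimum gap ≈ 46 m

102 km/h ÷ 3.6 = 28.3333 m/s.
Leader travels v²/(2a_L) = 802.776 / 15.000 = 53.518 m before stopping.
Follower covers v·t_r = 28.3333 × 1.6 = 45.333 m while reacting, then v²/(2a_F) = 802.776 / 14.800 = 54.242 m while braking, for a total of 45.333 + 54.242 = 99.575 m.
Since a_F ≤ a_L and the follower starts braking later, the follower is never slower than the leader, so the closest approach is when both have stopped.
Minimum gap = 99.575 − 53.518 = 46.057 m.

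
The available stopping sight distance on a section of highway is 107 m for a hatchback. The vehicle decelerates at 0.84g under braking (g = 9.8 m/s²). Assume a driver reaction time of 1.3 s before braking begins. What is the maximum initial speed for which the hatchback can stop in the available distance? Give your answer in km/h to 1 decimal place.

a = 0.84 × 9.8 = 8.232 m/s².
Stopping distance: v·t_r + v²/(2a) = 107 with t_r = 1.3 s and a = 8.232 m/s².
So v² + 21.403 v − 1761.65 = 0.
Positive root: v = −a·t_r + √((a·t_r)² + 2a·d) = −10.702 + √(114.533 + 1761.65) = 32.6129 m/s.
32.6129 m/s × 3.6 = 117.406 km/h.

Maximum speed ≈ 117.4 km/h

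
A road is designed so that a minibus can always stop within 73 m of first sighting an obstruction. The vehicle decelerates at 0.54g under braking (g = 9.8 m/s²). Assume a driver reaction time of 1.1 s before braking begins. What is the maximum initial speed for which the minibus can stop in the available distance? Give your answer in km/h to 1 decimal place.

Maximum speed ≈ 81.3 km/h

a = 0.54 × 9.8 = 5.292 m/s².
Stopping distance: v·t_r + v²/(2a) = 73 with t_r = 1.1 s and a = 5.292 m/s².
So v² + 11.642 v − 772.63 = 0.
Positive root: v = −a·t_r + √((a·t_r)² + 2a·d) = −5.821 + √(33.884 + 772.63) = 22.5782 m/s.
22.5782 m/s × 3.6 = 81.282 km/h.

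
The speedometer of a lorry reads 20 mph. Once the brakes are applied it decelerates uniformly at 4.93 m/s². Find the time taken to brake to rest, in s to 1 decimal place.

Braking time ≈ 1.8 s

20 mph × 0.44704 = 8.9408 m/s.
Braking time = v/a = 8.9408 / 4.930 = 1.814 s.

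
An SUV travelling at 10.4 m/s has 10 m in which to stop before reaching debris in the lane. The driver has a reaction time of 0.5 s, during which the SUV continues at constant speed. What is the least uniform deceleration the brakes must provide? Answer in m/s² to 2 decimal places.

Required deceleration ≈ 11.27 m/s²

Distance covered during reaction = 10.4000 × 0.5 = 5.200 m.
Distance available for braking: 10 − 5.200 = 4.800 m.
v² = 2a·d ⇒ a = v²/(2d) = 10.4000² / (2 × 4.800) = 108.160 / 9.600 = 11.2667 m/s².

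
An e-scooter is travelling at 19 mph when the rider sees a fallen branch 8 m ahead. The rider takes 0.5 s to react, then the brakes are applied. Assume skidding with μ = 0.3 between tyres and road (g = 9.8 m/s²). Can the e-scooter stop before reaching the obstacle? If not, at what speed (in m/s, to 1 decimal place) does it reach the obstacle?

19 mph × 0.44704 = 8.4938 m/s.
a = μg = 0.3 × 9.8 = 2.940 m/s².
Reaction distance = 8.4938 × 0.5 = 4.247 m.
Braking distance needed to stop: v²/(2a) = 72.145 / 5.880 = 12.270 m, so total needed = 4.247 + 12.270 = 16.517 m > 8 m — it cannot stop.
Distance remaining when braking begins: 8 − 4.247 = 3.753 m.
v² = v₀² − 2a·d = 72.145 − 2 × 2.940 × 3.753 = 50.077 m²/s².
v = √50.077 = 7.077 m/s.

No — it strikes the obstacle at 7.1 m/s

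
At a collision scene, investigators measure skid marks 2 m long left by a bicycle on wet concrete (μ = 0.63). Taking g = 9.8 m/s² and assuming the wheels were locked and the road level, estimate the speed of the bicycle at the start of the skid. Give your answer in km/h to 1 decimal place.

Deceleration a = μg = 0.63 × 9.8 = 6.174 m/s².
v = √(2a·d) = √(2 × 6.174 × 2) = √24.696 = 4.9695 m/s.
= 4.9695 × 3.6 = 17.890 km/h.

Initial speed ≈ 17.9 km/h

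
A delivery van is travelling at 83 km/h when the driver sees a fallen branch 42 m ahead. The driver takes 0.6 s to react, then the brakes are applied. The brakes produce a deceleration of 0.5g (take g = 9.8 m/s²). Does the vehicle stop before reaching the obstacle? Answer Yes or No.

83 km/h ÷ 3.6 = 23.0556 m/s.
a = 0.5 × 9.8 = 4.900 m/s².
Reaction distance = 23.0556 × 0.6 = 13.833 m.
Braking distance = v²/(2a) = 531.561 / 9.800 = 54.241 m.
Total stopping distance = 13.833 + 54.241 = 68.074 m, vs 42 m available — it cannot stop in time and overshoots by 68.074 − 42 = 26.074 m.

No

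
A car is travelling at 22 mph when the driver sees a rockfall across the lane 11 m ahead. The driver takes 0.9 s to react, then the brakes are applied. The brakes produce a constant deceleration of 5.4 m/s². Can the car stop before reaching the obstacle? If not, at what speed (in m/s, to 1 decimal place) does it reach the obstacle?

22 mph × 0.44704 = 9.8349 m/s.
Reaction distance = 9.8349 × 0.9 = 8.851 m.
Braking distance needed to stop: v²/(2a) = 96.725 / 10.800 = 8.956 m, so total needed = 8.851 + 8.956 = 17.807 m > 11 m — it cannot stop.
Distance remaining when braking begins: 11 − 8.851 = 2.149 m.
v² = v₀² − 2a·d = 96.725 − 2 × 5.400 × 2.149 = 73.516 m²/s².
v = √73.516 = 8.574 m/s.

No — it strikes the obstacle at 8.6 m/s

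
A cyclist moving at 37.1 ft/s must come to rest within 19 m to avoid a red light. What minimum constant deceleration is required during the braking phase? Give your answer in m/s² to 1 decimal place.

Required deceleration ≈ 3.4 m/s²

37.1 ft/s × 0.3048 = 11.3081 m/s.
v² = 2a·d ⇒ a = v²/(2d) = 11.3081² / (2 × 19.000) = 127.873 / 38.000 = 3.3651 m/s².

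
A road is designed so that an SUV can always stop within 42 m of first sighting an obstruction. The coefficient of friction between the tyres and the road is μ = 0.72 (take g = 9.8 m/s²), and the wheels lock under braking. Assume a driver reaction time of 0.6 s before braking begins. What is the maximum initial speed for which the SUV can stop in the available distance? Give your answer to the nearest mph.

a = μg = 0.72 × 9.8 = 7.056 m/s².
Stopping distance: v·t_r + v²/(2a) = 42 with t_r = 0.6 s and a = 7.056 m/s².
So v² + 8.467 v − 592.70 = 0.
Positive root: v = −a·t_r + √((a·t_r)² + 2a·d) = −4.234 + √(17.927 + 592.70) = 20.4769 m/s.
20.4769 m/s ÷ 0.44704 = 45.806 mph.

Maximum speed ≈ 46 mph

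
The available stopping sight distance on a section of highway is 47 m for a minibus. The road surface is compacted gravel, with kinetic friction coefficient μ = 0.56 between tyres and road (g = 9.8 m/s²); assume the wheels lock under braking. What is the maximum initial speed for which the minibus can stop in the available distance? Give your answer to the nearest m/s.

a = μg = 0.56 × 9.8 = 5.488 m/s².
v²/(2a) = d ⇒ v = √(2 × 5.488 × 47) = √515.87 = 22.7128 m/s.

Maximum speed ≈ 23 m/s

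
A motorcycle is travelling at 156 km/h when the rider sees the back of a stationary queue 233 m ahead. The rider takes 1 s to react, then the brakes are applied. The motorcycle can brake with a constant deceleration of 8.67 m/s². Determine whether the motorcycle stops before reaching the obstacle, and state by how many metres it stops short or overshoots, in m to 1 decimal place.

Yes — it stops 81.4 m short of the obstacle

156 km/h ÷ 3.6 = 43.3333 m/s.
Reaction distance = 43.3333 × 1 = 43.333 m.
Braking distance = v²/(2a) = 1877.775 / 17.340 = 108.292 m.
Total stopping distance = 43.333 + 108.292 = 151.625 m, vs 233 m available — it stops with 233 − 151.625 = 81.375 m to spare.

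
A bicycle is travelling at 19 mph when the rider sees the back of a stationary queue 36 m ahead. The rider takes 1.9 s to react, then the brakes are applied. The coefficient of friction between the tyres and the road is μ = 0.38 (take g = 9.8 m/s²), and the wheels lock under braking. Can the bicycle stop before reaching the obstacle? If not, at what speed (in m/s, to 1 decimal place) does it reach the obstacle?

19 mph × 0.44704 = 8.4938 m/s.
a = μg = 0.38 × 9.8 = 3.724 m/s².
Reaction distance = 8.4938 × 1.9 = 16.138 m.
Braking distance = v²/(2a) = 72.145 / 7.448 = 9.686 m.
Total stopping distance = 16.138 + 9.686 = 25.824 m, vs 36 m available — it stops with 36 − 25.824 = 10.176 m to spare.

Yes — it stops about 10.2 m short of the obstacle, so it never reaches it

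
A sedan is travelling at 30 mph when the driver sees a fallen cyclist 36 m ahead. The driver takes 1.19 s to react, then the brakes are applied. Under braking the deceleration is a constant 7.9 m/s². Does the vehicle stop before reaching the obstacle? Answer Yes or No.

30 mph × 0.44704 = 13.4112 m/s.
Reaction distance = 13.4112 × 1.19 = 15.959 m.
Braking distance = v²/(2a) = 179.860 / 15.800 = 11.384 m.
Total stopping distance = 15.959 + 11.384 = 27.343 m, vs 36 m available — it stops with 36 − 27.343 = 8.657 m to spare.

Yes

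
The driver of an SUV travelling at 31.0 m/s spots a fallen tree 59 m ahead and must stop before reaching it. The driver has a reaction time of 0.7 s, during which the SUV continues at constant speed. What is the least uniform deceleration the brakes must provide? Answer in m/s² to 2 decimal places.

Required deceleration ≈ 12.88 m/s²

Distance covered during reaction = 31.0000 × 0.7 = 21.700 m.
Distance available for braking: 59 − 21.700 = 37.300 m.
v² = 2a·d ⇒ a = v²/(2d) = 31.0000² / (2 × 37.300) = 961.000 / 74.600 = 12.8820 m/s².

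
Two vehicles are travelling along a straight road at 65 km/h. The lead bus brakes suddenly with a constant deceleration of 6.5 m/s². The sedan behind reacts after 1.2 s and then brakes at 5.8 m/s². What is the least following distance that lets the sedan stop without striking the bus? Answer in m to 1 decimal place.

Minimum gap ≈ 24.7 m

65 km/h ÷ 3.6 = 18.0556 m/s.
Leader travels v²/(2a_L) = 326.005 / 13.000 = 25.077 m before stopping.
Follower covers v·t_r = 18.0556 × 1.2 = 21.667 m while reacting, then v²/(2a_F) = 326.005 / 11.600 = 28.104 m while braking, for a total of 21.667 + 28.104 = 49.771 m.
Since a_F ≤ a_L and the follower starts braking later, the follower is never slower than the leader, so the closest approach is when both have stopped.
Minimum gap = 49.771 − 25.077 = 24.694 m.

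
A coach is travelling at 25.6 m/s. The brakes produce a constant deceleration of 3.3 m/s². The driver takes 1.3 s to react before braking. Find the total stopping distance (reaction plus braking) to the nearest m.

Reaction distance = v·t_r = 25.6000 × 1.3 = 33.280 m.
Braking distance = v²/(2a) = 25.6000² / (2 × 3.300) = 655.360 / 6.600 = 99.297 m.
Total = 33.280 + 99.297 = 132.577 m.

Total stopping distance ≈ 133 m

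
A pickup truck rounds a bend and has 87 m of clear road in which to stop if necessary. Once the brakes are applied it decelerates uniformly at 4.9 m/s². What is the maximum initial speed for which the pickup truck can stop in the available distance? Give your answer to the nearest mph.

v²/(2a) = d ⇒ v = √(2 × 4.900 × 87) = √852.60 = 29.1993 m/s.
29.1993 m/s ÷ 0.44704 = 65.317 mph.

Maximum speed ≈ 65 mph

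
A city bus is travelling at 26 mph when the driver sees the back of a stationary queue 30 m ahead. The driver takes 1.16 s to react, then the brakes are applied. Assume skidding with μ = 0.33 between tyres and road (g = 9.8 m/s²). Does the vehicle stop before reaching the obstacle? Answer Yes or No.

No

26 mph × 0.44704 = 11.6230 m/s.
a = μg = 0.33 × 9.8 = 3.234 m/s².
Reaction distance = 11.6230 × 1.16 = 13.483 m.
Braking distance = v²/(2a) = 135.094 / 6.468 = 20.887 m.
Total stopping distance = 13.483 + 20.887 = 34.370 m, vs 30 m available — it cannot stop in time and overshoots by 34.370 − 30 = 4.370 m.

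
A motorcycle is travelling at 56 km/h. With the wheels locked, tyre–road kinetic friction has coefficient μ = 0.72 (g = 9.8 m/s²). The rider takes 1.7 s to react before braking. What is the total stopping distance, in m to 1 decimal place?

56 km/h ÷ 3.6 = 15.5556 m/s.
a = μg = 0.72 × 9.8 = 7.056 m/s².
Reaction distance = v·t_r = 15.5556 × 1.7 = 26.445 m.
Braking distance = v²/(2a) = 15.5556² / (2 × 7.056) = 241.977 / 14.112 = 17.147 m.
Total = 26.445 + 17.147 = 43.592 m.

Total stopping distance ≈ 43.6 m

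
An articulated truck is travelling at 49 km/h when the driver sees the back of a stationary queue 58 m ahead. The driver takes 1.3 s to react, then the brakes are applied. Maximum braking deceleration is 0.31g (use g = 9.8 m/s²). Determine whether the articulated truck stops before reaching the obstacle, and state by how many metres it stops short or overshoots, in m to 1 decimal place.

49 km/h ÷ 3.6 = 13.6111 m/s.
a = 0.31 × 9.8 = 3.038 m/s².
Reaction distance = 13.6111 × 1.3 = 17.694 m.
Braking distance = v²/(2a) = 185.262 / 6.076 = 30.491 m.
Total stopping distance = 17.694 + 30.491 = 48.185 m, vs 58 m available — it stops with 58 − 48.185 = 9.815 m to spare.

Yes — it stops 9.8 m short of the obstacle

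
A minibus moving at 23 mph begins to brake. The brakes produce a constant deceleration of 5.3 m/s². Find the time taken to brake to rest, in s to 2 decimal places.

Braking time ≈ 1.94 s

23 mph × 0.44704 = 10.2819 m/s.
Braking time = v/a = 10.2819 / 5.300 = 1.940 s.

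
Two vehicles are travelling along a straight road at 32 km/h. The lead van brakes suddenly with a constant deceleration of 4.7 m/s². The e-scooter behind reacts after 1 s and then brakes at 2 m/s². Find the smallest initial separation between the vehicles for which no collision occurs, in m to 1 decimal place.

32 km/h ÷ 3.6 = 8.8889 m/s.
Leader travels v²/(2a_L) = 79.013 / 9.400 = 8.406 m before stopping.
Follower covers v·t_r = 8.8889 × 1 = 8.889 m while reacting, then v²/(2a_F) = 79.013 / 4.000 = 19.753 m while braking, for a total of 8.889 + 19.753 = 28.642 m.
Since a_F ≤ a_L and the follower starts braking later, the follower is never slower than the leader, so the closest approach is when both have stopped.
Minimum gap = 28.642 − 8.406 = 20.236 m.

Minimum gap ≈ 20.2 m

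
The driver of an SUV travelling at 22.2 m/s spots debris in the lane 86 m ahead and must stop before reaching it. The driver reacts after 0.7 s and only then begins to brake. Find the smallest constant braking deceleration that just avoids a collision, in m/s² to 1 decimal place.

Distance covered during reaction = 22.2000 × 0.7 = 15.540 m.
Distance available for braking: 86 − 15.540 = 70.460 m.
v² = 2a·d ⇒ a = v²/(2d) = 22.2000² / (2 × 70.460) = 492.840 / 140.920 = 3.4973 m/s².

Required deceleration ≈ 3.5 m/s²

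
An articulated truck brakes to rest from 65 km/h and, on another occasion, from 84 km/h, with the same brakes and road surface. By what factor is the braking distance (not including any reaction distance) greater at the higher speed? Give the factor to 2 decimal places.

Factor ≈ 1.67

Braking distance d = v²/(2a), so with a fixed, d ∝ v².
Factor = (84/65)² = 1.2923² = 1.6700.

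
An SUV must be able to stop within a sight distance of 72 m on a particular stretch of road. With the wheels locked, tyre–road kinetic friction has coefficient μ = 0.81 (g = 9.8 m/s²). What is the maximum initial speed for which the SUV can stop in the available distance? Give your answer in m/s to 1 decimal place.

Maximum speed ≈ 33.8 m/s

a = μg = 0.81 × 9.8 = 7.938 m/s².
v²/(2a) = d ⇒ v = √(2 × 7.938 × 72) = √1143.07 = 33.8093 m/s.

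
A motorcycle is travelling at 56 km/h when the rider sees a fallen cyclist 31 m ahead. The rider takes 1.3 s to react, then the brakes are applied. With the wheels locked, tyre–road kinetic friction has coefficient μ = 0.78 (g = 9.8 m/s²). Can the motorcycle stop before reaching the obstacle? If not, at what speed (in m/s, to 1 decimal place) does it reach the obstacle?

No — it strikes the obstacle at 8.8 m/s

56 km/h ÷ 3.6 = 15.5556 m/s.
a = μg = 0.78 × 9.8 = 7.644 m/s².
Reaction distance = 15.5556 × 1.3 = 20.222 m.
Braking distance needed to stop: v²/(2a) = 241.977 / 15.288 = 15.828 m, so total needed = 20.222 + 15.828 = 36.050 m > 31 m — it cannot stop.
Distance remaining when braking begins: 31 − 20.222 = 10.778 m.
v² = v₀² − 2a·d = 241.977 − 2 × 7.644 × 10.778 = 77.203 m²/s².
v = √77.203 = 8.787 m/s.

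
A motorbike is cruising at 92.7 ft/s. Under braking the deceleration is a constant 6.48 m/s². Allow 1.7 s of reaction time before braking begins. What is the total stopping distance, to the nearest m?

92.7 ft/s × 0.3048 = 28.2550 m/s.
Reaction distance = v·t_r = 28.2550 × 1.7 = 48.033 m.
Braking distance = v²/(2a) = 28.2550² / (2 × 6.480) = 798.345 / 12.960 = 61.601 m.
Total = 48.033 + 61.601 = 109.634 m.

Total stopping distance ≈ 110 m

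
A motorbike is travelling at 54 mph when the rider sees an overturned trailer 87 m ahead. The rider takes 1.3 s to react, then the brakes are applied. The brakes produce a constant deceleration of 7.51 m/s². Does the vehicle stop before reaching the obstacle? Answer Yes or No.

54 mph × 0.44704 = 24.1402 m/s.
Reaction distance = 24.1402 × 1.3 = 31.382 m.
Braking distance = v²/(2a) = 582.749 / 15.020 = 38.798 m.
Total stopping distance = 31.382 + 38.798 = 70.180 m, vs 87 m available — it stops with 87 − 70.180 = 16.820 m to spare.

Yes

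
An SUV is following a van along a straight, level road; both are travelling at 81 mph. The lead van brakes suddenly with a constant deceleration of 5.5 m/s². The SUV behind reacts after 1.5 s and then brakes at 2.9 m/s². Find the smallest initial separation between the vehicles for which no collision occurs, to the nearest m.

81 mph × 0.44704 = 36.2102 m/s.
Leader travels v²/(2a_L) = 1311.179 / 11.000 = 119.198 m before stopping.
Follower covers v·t_r = 36.2102 × 1.5 = 54.315 m while reacting, then v²/(2a_F) = 1311.179 / 5.800 = 226.065 m while braking, for a total of 54.315 + 226.065 = 280.380 m.
Since a_F ≤ a_L and the follower starts braking later, the follower is never slower than the leader, so the closest approach is when both have stopped.
Minimum gap = 280.380 − 119.198 = 161.182 m.

Minimum gap ≈ 161 m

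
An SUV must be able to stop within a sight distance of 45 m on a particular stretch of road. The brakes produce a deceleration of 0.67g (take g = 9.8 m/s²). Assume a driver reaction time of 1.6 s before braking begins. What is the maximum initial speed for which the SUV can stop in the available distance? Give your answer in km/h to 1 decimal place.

Maximum speed ≈ 57.5 km/h

a = 0.67 × 9.8 = 6.566 m/s².
Stopping distance: v·t_r + v²/(2a) = 45 with t_r = 1.6 s and a = 6.566 m/s².
So v² + 21.011 v − 590.94 = 0.
Positive root: v = −a·t_r + √((a·t_r)² + 2a·d) = −10.506 + √(110.376 + 590.94) = 15.9764 m/s.
15.9764 m/s × 3.6 = 57.515 km/h.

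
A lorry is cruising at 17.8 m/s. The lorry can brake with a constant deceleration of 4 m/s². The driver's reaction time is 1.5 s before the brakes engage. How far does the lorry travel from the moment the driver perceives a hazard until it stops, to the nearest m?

Total stopping distance ≈ 66 m

Reaction distance = v·t_r = 17.8000 × 1.5 = 26.700 m.
Braking distance = v²/(2a) = 17.8000² / (2 × 4.000) = 316.840 / 8.000 = 39.605 m.
Total = 26.700 + 39.605 = 66.305 m.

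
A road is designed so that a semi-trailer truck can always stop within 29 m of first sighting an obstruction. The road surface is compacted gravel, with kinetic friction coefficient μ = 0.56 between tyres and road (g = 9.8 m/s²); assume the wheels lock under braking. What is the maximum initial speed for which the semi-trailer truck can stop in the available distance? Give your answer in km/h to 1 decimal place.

a = μg = 0.56 × 9.8 = 5.488 m/s².
v²/(2a) = d ⇒ v = √(2 × 5.488 × 29) = √318.30 = 17.8410 m/s.
17.8410 m/s × 3.6 = 64.228 km/h.

Maximum speed ≈ 64.2 km/h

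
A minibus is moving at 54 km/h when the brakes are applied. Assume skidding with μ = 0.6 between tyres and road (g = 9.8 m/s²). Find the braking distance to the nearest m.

54 km/h ÷ 3.6 = 15.0000 m/s.
a = μg = 0.6 × 9.8 = 5.880 m/s².
Braking distance = v²/(2a) = 15.0000² / (2 × 5.880) = 225.000 / 11.760 = 19.133 m.

Braking distance ≈ 19 m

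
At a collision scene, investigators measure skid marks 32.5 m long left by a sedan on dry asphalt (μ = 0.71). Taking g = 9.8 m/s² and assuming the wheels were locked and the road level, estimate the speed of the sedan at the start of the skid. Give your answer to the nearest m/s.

Initial speed ≈ 21 m/s

Deceleration a = μg = 0.71 × 9.8 = 6.958 m/s².
v = √(2a·d) = √(2 × 6.958 × 32.5) = √452.270 = 21.2666 m/s.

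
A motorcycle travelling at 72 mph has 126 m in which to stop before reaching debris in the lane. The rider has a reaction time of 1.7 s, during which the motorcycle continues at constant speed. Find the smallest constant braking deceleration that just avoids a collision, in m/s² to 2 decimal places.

72 mph × 0.44704 = 32.1869 m/s.
Distance covered during reaction = 32.1869 × 1.7 = 54.718 m.
Distance available for braking: 126 − 54.718 = 71.282 m.
v² = 2a·d ⇒ a = v²/(2d) = 32.1869² / (2 × 71.282) = 1035.997 / 142.564 = 7.2669 m/s².

Required deceleration ≈ 7.27 m/s²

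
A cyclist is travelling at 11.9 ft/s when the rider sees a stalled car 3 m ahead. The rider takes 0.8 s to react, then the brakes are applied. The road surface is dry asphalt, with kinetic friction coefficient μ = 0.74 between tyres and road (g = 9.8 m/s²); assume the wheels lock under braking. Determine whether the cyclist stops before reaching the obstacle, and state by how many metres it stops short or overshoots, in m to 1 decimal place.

No — it overshoots by 0.8 m

11.9 ft/s × 0.3048 = 3.6271 m/s.
a = μg = 0.74 × 9.8 = 7.252 m/s².
Reaction distance = 3.6271 × 0.8 = 2.902 m.
Braking distance = v²/(2a) = 13.156 / 14.504 = 0.907 m.
Total stopping distance = 2.902 + 0.907 = 3.809 m, vs 3 m available — it cannot stop in time and overshoots by 3.809 − 3 = 0.809 m.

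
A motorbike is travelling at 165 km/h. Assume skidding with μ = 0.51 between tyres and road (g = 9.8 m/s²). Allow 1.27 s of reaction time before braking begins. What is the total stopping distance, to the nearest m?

Total stopping distance ≈ 268 m

165 km/h ÷ 3.6 = 45.8333 m/s.
a = μg = 0.51 × 9.8 = 4.998 m/s².
Reaction distance = v·t_r = 45.8333 × 1.27 = 58.208 m.
Braking distance = v²/(2a) = 45.8333² / (2 × 4.998) = 2100.691 / 9.996 = 210.153 m.
Total = 58.208 + 210.153 = 268.361 m.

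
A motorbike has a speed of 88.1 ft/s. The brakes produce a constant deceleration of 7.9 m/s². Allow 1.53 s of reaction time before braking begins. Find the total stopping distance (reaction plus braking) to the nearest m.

88.1 ft/s × 0.3048 = 26.8529 m/s.
Reaction distance = v·t_r = 26.8529 × 1.53 = 41.085 m.
Braking distance = v²/(2a) = 26.8529² / (2 × 7.900) = 721.078 / 15.800 = 45.638 m.
Total = 41.085 + 45.638 = 86.723 m.

Total stopping distance ≈ 87 m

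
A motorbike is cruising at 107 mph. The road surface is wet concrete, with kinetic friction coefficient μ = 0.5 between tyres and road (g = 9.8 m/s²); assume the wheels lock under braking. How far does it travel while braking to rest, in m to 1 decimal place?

Braking distance ≈ 233.5 m

107 mph × 0.44704 = 47.8333 m/s.
a = μg = 0.5 × 9.8 = 4.900 m/s².
Braking distance = v²/(2a) = 47.8333² / (2 × 4.900) = 2288.025 / 9.800 = 233.472 m.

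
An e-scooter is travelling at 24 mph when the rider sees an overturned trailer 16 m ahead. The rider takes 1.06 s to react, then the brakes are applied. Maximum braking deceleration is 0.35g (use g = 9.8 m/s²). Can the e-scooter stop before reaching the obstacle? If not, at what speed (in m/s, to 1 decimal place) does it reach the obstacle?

No — it strikes the obstacle at 9.1 m/s

24 mph × 0.44704 = 10.7290 m/s.
a = 0.35 × 9.8 = 3.430 m/s².
Reaction distance = 10.7290 × 1.06 = 11.373 m.
Braking distance needed to stop: v²/(2a) = 115.111 / 6.860 = 16.780 m, so total needed = 11.373 + 16.780 = 28.153 m > 16 m — it cannot stop.
Distance remaining when braking begins: 16 − 11.373 = 4.627 m.
v² = v₀² − 2a·d = 115.111 − 2 × 3.430 × 4.627 = 83.370 m²/s².
v = √83.370 = 9.131 m/s.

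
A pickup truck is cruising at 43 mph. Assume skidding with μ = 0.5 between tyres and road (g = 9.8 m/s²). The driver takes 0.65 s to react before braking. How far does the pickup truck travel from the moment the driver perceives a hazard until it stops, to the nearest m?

43 mph × 0.44704 = 19.2227 m/s.
a = μg = 0.5 × 9.8 = 4.900 m/s².
Reaction distance = v·t_r = 19.2227 × 0.65 = 12.495 m.
Braking distance = v²/(2a) = 19.2227² / (2 × 4.900) = 369.512 / 9.800 = 37.705 m.
Total = 12.495 + 37.705 = 50.200 m.

Total stopping distance ≈ 50 m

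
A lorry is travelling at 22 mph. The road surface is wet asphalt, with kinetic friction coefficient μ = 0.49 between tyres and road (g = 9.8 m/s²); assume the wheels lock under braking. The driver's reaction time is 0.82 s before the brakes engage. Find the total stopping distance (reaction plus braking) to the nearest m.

Total stopping distance ≈ 18 m

22 mph × 0.44704 = 9.8349 m/s.
a = μg = 0.49 × 9.8 = 4.802 m/s².
Reaction distance = v·t_r = 9.8349 × 0.82 = 8.065 m.
Braking distance = v²/(2a) = 9.8349² / (2 × 4.802) = 96.725 / 9.604 = 10.071 m.
Total = 8.065 + 10.071 = 18.136 m.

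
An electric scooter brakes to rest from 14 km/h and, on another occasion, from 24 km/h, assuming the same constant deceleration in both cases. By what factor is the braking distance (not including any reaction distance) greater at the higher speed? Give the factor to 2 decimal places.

Factor ≈ 2.94

Braking distance d = v²/(2a), so with a fixed, d ∝ v².
Factor = (24/14)² = 1.7143² = 2.9388.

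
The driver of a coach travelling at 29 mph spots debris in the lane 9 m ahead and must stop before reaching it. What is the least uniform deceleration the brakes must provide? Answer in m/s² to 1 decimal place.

29 mph × 0.44704 = 12.9642 m/s.
v² = 2a·d ⇒ a = v²/(2d) = 12.9642² / (2 × 9.000) = 168.070 / 18.000 = 9.3372 m/s².

Required deceleration ≈ 9.3 m/s²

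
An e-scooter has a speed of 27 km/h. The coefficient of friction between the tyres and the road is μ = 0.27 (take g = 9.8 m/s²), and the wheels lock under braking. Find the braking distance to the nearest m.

Braking distance ≈ 11 m

27 km/h ÷ 3.6 = 7.5000 m/s.
a = μg = 0.27 × 9.8 = 2.646 m/s².
Braking distance = v²/(2a) = 7.5000² / (2 × 2.646) = 56.250 / 5.292 = 10.629 m.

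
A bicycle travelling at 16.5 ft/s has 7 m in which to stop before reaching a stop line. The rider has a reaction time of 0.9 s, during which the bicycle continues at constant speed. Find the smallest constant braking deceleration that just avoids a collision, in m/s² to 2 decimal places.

Required deceleration ≈ 5.11 m/s²

16.5 ft/s × 0.3048 = 5.0292 m/s.
Distance covered during reaction = 5.0292 × 0.9 = 4.526 m.
Distance available for braking: 7 − 4.526 = 2.474 m.
v² = 2a·d ⇒ a = v²/(2d) = 5.0292² / (2 × 2.474) = 25.293 / 4.948 = 5.1118 m/s².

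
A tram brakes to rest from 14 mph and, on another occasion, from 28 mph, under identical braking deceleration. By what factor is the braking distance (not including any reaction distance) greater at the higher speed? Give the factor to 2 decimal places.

Factor ≈ 4.00

Braking distance d = v²/(2a), so with a fixed, d ∝ v².
Factor = (28/14)² = 2.0000² = 4.0000.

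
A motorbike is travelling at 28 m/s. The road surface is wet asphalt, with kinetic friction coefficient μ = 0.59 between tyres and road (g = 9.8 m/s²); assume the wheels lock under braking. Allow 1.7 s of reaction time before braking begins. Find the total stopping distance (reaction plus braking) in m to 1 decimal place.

a = μg = 0.59 × 9.8 = 5.782 m/s².
Reaction distance = v·t_r = 28.0000 × 1.7 = 47.600 m.
Braking distance = v²/(2a) = 28.0000² / (2 × 5.782) = 784.000 / 11.564 = 67.797 m.
Total = 47.600 + 67.797 = 115.397 m.

Total stopping distance ≈ 115.4 m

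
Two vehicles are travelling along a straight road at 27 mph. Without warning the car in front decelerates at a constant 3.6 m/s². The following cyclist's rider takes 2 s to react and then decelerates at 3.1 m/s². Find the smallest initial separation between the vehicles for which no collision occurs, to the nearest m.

Minimum gap ≈ 27 m

27 mph × 0.44704 = 12.0701 m/s.
Leader travels v²/(2a_L) = 145.687 / 7.200 = 20.234 m before stopping.
Follower covers v·t_r = 12.0701 × 2 = 24.140 m while reacting, then v²/(2a_F) = 145.687 / 6.200 = 23.498 m while braking, for a total of 24.140 + 23.498 = 47.638 m.
Since a_F ≤ a_L and the follower starts braking later, the follower is never slower than the leader, so the closest approach is when both have stopped.
Minimum gap = 47.638 − 20.234 = 27.404 m.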